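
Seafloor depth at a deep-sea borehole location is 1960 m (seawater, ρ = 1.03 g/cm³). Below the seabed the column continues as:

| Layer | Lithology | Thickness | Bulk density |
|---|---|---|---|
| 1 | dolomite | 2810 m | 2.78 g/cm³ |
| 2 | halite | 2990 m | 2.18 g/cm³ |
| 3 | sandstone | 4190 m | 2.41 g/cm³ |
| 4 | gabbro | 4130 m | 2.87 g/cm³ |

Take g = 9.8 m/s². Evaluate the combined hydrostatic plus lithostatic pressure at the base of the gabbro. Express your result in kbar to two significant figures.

3.8 kbar

seawater: 1030 kg/m³ × 9.8 m/s² × 1960 m = 1.978×10^7 Pa = 0.1978 kbar
dolomite: 2780 kg/m³ × 9.8 m/s² × 2810 m = 7.656×10^7 Pa = 0.7656 kbar
halite: 2180 kg/m³ × 9.8 m/s² × 2990 m = 6.388×10^7 Pa = 0.6388 kbar
sandstone: 2410 kg/m³ × 9.8 m/s² × 4190 m = 9.896×10^7 Pa = 0.9896 kbar
gabbro: 2870 kg/m³ × 9.8 m/s² × 4130 m = 1.162×10^8 Pa = 1.162 kbar
Total = 0.1978 + 0.7656 + 0.6388 + 0.9896 + 1.162 = 3.7534 kbar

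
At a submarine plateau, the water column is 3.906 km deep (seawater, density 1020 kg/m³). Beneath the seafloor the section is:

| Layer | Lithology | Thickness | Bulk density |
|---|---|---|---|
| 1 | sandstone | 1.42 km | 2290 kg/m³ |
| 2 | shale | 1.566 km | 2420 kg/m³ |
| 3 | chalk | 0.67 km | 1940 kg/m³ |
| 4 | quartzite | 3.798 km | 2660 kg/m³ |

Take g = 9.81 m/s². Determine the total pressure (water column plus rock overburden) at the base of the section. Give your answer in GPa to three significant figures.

0.220 GPa

seawater: 1020 kg/m³ × 9.81 m/s² × 3906 m = 3.908×10^7 Pa = 0.03908 GPa
sandstone: 2290 kg/m³ × 9.81 m/s² × 1420 m = 3.190×10^7 Pa = 0.03190 GPa
shale: 2420 kg/m³ × 9.81 m/s² × 1566 m = 3.718×10^7 Pa = 0.03718 GPa
chalk: 1940 kg/m³ × 9.81 m/s² × 670 m = 1.275×10^7 Pa = 0.01275 GPa
quartzite: 2660 kg/m³ × 9.81 m/s² × 3798 m = 9.911×10^7 Pa = 0.09911 GPa
Total = 0.03908 + 0.03190 + 0.03718 + 0.01275 + 0.09911 = 0.22002 GPa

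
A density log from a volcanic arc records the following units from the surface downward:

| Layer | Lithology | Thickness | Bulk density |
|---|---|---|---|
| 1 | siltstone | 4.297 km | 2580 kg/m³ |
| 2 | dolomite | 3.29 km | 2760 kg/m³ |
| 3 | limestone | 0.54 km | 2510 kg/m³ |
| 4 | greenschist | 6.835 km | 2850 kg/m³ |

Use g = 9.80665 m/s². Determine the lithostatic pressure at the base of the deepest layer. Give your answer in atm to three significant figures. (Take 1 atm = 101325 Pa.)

siltstone: 2580 kg/m³ × 9.80665 m/s² × 4297 m = 1.087×10^8 Pa = 1073 atm
dolomite: 2760 kg/m³ × 9.80665 m/s² × 3290 m = 8.905×10^7 Pa = 878.8 atm
limestone: 2510 kg/m³ × 9.80665 m/s² × 540 m = 1.329×10^7 Pa = 131.2 atm
greenschist: 2850 kg/m³ × 9.80665 m/s² × 6835 m = 1.910×10^8 Pa = 1885 atm
Total = 1073 + 878.8 + 131.2 + 1885 = 3968.3 atm

3970 atm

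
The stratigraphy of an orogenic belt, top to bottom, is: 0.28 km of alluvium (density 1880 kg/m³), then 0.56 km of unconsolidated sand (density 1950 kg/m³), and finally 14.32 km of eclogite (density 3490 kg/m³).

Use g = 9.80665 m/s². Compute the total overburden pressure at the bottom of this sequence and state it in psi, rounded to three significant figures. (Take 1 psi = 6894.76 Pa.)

alluvium: 1880 kg/m³ × 9.80665 m/s² × 280 m = 5.162×10^6 Pa = 748.7 psi
unconsolidated sand: 1950 kg/m³ × 9.80665 m/s² × 560 m = 1.071×10^7 Pa = 1553 psi
eclogite: 3490 kg/m³ × 9.80665 m/s² × 14320 m = 4.901×10^8 Pa = 71084 psi
Total = 748.7 + 1553 + 71084 = 73386 psi

73400 psi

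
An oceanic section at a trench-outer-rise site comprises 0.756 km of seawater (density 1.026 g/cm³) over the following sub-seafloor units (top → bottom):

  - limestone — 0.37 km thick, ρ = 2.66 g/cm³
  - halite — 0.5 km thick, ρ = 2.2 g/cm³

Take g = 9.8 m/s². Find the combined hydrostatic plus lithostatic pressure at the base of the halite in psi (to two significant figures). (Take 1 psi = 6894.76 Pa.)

seawater: 1026 kg/m³ × 9.8 m/s² × 756 m = 7.601×10^6 Pa = 1102 psi
limestone: 2660 kg/m³ × 9.8 m/s² × 370 m = 9.645×10^6 Pa = 1399 psi
halite: 2200 kg/m³ × 9.8 m/s² × 500 m = 1.078×10^7 Pa = 1564 psi
Total = 1102 + 1399 + 1564 = 4064.9 psi

4100 psi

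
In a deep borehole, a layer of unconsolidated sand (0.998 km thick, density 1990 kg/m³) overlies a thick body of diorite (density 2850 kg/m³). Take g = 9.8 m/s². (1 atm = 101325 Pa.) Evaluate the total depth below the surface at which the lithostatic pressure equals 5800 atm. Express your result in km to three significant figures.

21.3 km

Pressure at base of upper layers: 1990×9.8×998 = 1.946×10^7 Pa = 192.1 atm
Remaining pressure to be supplied by diorite: 5.877×10^8 − 1.946×10^7 = 5.682×10^8 Pa
Additional depth in diorite = 5.682×10^8 Pa / (2850 kg/m³ × 9.8 m/s²) = 20345 m
Total depth = 998 m + 20345 m = 21343 m
= 21.343 km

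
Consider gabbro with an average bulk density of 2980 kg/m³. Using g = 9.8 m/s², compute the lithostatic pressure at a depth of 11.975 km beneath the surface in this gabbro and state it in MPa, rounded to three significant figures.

350 MPa

gabbro: 2980 kg/m³ × 9.8 m/s² × 11975 m = 3.497×10^8 Pa = 349.7 MPa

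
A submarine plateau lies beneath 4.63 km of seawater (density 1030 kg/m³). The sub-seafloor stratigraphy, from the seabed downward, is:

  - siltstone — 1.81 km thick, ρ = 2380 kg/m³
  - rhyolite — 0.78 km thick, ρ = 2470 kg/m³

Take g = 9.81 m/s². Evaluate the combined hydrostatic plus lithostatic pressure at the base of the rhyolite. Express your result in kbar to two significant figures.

seawater: 1030 kg/m³ × 9.81 m/s² × 4630 m = 4.678×10^7 Pa = 0.4678 kbar
siltstone: 2380 kg/m³ × 9.81 m/s² × 1810 m = 4.226×10^7 Pa = 0.4226 kbar
rhyolite: 2470 kg/m³ × 9.81 m/s² × 780 m = 1.890×10^7 Pa = 0.1890 kbar
Total = 0.4678 + 0.4226 + 0.1890 = 1.0794 kbar

1.1 kbar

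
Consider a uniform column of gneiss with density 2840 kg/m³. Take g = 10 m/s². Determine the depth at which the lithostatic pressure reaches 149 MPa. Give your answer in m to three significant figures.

5250 m

h = P/(ρg) = 149 MPa / (2840 kg/m³ × 10 m/s²) = 1.490×10^8 Pa / 28400 Pa/m = 5246.5 m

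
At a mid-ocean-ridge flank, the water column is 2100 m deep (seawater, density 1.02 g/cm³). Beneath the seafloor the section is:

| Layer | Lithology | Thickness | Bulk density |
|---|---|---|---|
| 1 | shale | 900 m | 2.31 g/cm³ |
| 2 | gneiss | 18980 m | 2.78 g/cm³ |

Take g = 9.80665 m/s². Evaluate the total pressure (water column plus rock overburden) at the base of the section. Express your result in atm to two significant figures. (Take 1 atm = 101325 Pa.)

5500 atm

seawater: 1020 kg/m³ × 9.80665 m/s² × 2100 m = 2.101×10^7 Pa = 207.3 atm
shale: 2310 kg/m³ × 9.80665 m/s² × 900 m = 2.039×10^7 Pa = 201.2 atm
gneiss: 2780 kg/m³ × 9.80665 m/s² × 18980 m = 5.174×10^8 Pa = 5107 atm
Total = 207.3 + 201.2 + 5107 = 5515.3 atm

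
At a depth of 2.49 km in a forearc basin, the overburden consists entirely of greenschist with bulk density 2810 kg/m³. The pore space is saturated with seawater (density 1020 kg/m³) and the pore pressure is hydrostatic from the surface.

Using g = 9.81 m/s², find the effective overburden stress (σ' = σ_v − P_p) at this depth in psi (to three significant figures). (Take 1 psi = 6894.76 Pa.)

6340 psi

Overburden (lithostatic) stress σ_v:
greenschist: 2810 kg/m³ × 9.81 m/s² × 2490 m = 6.864×10^7 Pa = 68.64 MPa
Pore pressure P_p = 1020 kg/m³ × 9.81 m/s² × 2490 m = 2.492×10^7 Pa = 24.92 MPa
Effective stress σ' = σ_v − P_p = 68.64 − 24.92 = 43.724 MPa = 6341.7 psi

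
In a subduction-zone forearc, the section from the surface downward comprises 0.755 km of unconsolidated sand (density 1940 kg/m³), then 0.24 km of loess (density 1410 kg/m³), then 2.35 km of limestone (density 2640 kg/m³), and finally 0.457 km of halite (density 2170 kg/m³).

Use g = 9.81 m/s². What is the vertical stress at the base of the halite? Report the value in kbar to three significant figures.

0.883 kbar

unconsolidated sand: 1940 kg/m³ × 9.81 m/s² × 755 m = 1.437×10^7 Pa = 0.1437 kbar
loess: 1410 kg/m³ × 9.81 m/s² × 240 m = 3.320×10^6 Pa = 0.03320 kbar
limestone: 2640 kg/m³ × 9.81 m/s² × 2350 m = 6.086×10^7 Pa = 0.6086 kbar
halite: 2170 kg/m³ × 9.81 m/s² × 457 m = 9.728×10^6 Pa = 0.09728 kbar
Total = 0.1437 + 0.03320 + 0.6086 + 0.09728 = 0.88278 kbar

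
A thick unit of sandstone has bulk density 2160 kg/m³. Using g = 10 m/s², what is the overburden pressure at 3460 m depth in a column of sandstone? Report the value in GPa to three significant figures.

0.0747 GPa

sandstone: 2160 kg/m³ × 10 m/s² × 3460 m = 7.474×10^7 Pa = 0.07474 GPa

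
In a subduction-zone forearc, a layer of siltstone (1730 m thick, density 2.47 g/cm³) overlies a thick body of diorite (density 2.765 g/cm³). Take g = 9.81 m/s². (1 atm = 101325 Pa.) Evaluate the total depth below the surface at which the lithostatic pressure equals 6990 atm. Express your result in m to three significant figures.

26300 m

Pressure at base of upper layers: 2470×9.81×1730 = 4.192×10^7 Pa = 413.7 atm
Remaining pressure to be supplied by diorite: 7.083×10^8 − 4.192×10^7 = 6.663×10^8 Pa
Additional depth in diorite = 6.663×10^8 Pa / (2765 kg/m³ × 9.81 m/s²) = 24566 m
Total depth = 1730 m + 24566 m = 26296 m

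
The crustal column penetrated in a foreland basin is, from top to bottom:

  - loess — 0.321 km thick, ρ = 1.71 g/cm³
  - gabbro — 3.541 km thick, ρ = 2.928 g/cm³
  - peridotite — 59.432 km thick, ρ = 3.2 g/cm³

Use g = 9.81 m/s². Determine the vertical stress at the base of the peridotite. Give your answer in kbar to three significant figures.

loess: 1710 kg/m³ × 9.81 m/s² × 321 m = 5.385×10^6 Pa = 0.05385 kbar
gabbro: 2928 kg/m³ × 9.81 m/s² × 3541 m = 1.017×10^8 Pa = 1.017 kbar
peridotite: 3200 kg/m³ × 9.81 m/s² × 59432 m = 1.866×10^9 Pa = 18.66 kbar
Total = 0.05385 + 1.017 + 18.66 = 19.728 kbar

19.7 kbar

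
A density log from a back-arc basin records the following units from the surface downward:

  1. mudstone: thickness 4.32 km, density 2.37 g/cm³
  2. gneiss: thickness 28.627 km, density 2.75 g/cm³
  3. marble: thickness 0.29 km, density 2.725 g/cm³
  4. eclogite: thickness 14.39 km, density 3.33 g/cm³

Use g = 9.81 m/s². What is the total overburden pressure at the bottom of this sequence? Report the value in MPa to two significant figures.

mudstone: 2370 kg/m³ × 9.81 m/s² × 4320 m = 1.004×10^8 Pa = 100.4 MPa
gneiss: 2750 kg/m³ × 9.81 m/s² × 28627 m = 7.723×10^8 Pa = 772.3 MPa
marble: 2725 kg/m³ × 9.81 m/s² × 290 m = 7.752×10^6 Pa = 7.752 MPa
eclogite: 3330 kg/m³ × 9.81 m/s² × 14390 m = 4.701×10^8 Pa = 470.1 MPa
Total = 100.4 + 772.3 + 7.752 + 470.1 = 1350.6 MPa

1400 MPa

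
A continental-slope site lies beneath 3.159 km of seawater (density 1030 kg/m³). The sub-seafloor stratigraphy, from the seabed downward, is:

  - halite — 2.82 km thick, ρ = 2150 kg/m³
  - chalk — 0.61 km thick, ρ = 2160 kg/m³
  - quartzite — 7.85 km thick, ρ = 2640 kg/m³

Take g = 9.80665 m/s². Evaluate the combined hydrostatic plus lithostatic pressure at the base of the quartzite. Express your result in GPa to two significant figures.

0.31 GPa

seawater: 1030 kg/m³ × 9.80665 m/s² × 3159 m = 3.191×10^7 Pa = 0.03191 GPa
halite: 2150 kg/m³ × 9.80665 m/s² × 2820 m = 5.946×10^7 Pa = 0.05946 GPa
chalk: 2160 kg/m³ × 9.80665 m/s² × 610 m = 1.292×10^7 Pa = 0.01292 GPa
quartzite: 2640 kg/m³ × 9.80665 m/s² × 7850 m = 2.032×10^8 Pa = 0.2032 GPa
Total = 0.03191 + 0.05946 + 0.01292 + 0.2032 = 0.30752 GPa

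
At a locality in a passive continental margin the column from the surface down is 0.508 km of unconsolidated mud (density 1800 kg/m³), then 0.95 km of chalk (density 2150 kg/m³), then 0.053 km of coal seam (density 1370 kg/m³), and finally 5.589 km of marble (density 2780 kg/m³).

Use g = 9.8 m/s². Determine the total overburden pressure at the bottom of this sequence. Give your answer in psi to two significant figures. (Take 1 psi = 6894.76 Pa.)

unconsolidated mud: 1800 kg/m³ × 9.8 m/s² × 508 m = 8.961×10^6 Pa = 1300 psi
chalk: 2150 kg/m³ × 9.8 m/s² × 950 m = 2.002×10^7 Pa = 2903 psi
coal seam: 1370 kg/m³ × 9.8 m/s² × 53 m = 7.116×10^5 Pa = 103.2 psi
marble: 2780 kg/m³ × 9.8 m/s² × 5589 m = 1.523×10^8 Pa = 22084 psi
Total = 1300 + 2903 + 103.2 + 22084 = 26390 psi

26000 psi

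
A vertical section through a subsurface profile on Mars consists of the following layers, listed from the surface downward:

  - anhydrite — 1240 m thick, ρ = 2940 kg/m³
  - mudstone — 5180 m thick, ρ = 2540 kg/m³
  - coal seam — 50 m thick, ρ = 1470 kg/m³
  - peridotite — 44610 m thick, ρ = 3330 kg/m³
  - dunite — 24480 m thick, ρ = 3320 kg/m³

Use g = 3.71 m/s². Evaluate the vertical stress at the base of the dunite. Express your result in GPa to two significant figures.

0.92 GPa

anhydrite: 2940 kg/m³ × 3.71 m/s² × 1240 m = 1.353×10^7 Pa = 0.01353 GPa
mudstone: 2540 kg/m³ × 3.71 m/s² × 5180 m = 4.881×10^7 Pa = 0.04881 GPa
coal seam: 1470 kg/m³ × 3.71 m/s² × 50 m = 2.727×10^5 Pa = 2.727×10^-4 GPa
peridotite: 3330 kg/m³ × 3.71 m/s² × 44610 m = 5.511×10^8 Pa = 0.5511 GPa
dunite: 3320 kg/m³ × 3.71 m/s² × 24480 m = 3.015×10^8 Pa = 0.3015 GPa
Total = 0.01353 + 0.04881 + 2.727×10^-4 + 0.5511 + 0.3015 = 0.91526 GPa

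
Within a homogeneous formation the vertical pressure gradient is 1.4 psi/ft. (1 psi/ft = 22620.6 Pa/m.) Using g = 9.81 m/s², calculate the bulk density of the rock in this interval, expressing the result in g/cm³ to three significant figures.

ρ = (dP/dz)/g = 1.4 psi/ft / 9.81 m/s² = 31669 Pa/m / 9.81 m/s² = 3228.2 kg/m³
= 3.228 g/cm³

3.23 g/cm³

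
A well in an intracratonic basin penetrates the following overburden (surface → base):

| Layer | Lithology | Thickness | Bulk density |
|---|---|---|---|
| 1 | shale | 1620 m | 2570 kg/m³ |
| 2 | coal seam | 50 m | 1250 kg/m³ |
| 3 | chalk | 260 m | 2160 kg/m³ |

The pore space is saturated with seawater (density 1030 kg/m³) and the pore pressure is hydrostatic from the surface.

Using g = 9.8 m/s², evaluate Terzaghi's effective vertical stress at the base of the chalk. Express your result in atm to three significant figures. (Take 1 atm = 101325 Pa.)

271 atm

Overburden (lithostatic) stress σ_v:
shale: 2570 kg/m³ × 9.8 m/s² × 1620 m = 4.080×10^7 Pa = 40.80 MPa
coal seam: 1250 kg/m³ × 9.8 m/s² × 50 m = 6.125×10^5 Pa = 0.6125 MPa
chalk: 2160 kg/m³ × 9.8 m/s² × 260 m = 5.504×10^6 Pa = 5.504 MPa
Total = 40.80 + 0.6125 + 5.504 = 46.918 MPa
Pore pressure P_p = 1030 kg/m³ × 9.8 m/s² × 1930 m = 1.948×10^7 Pa = 19.48 MPa
Effective stress σ' = σ_v − P_p = 46.92 − 19.48 = 27.436 MPa = 270.77 atm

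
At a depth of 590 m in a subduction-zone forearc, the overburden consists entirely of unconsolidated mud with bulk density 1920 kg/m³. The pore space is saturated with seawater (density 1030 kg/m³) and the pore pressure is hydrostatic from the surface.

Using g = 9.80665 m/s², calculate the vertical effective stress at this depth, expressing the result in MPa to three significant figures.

Overburden (lithostatic) stress σ_v:
unconsolidated mud: 1920 kg/m³ × 9.80665 m/s² × 590 m = 1.111×10^7 Pa = 11.11 MPa
Pore pressure P_p = 1030 kg/m³ × 9.80665 m/s² × 590 m = 5.960×10^6 Pa = 5.960 MPa
Effective stress σ' = σ_v − P_p = 11.11 − 5.960 = 5.1495 MPa

5.15 MPa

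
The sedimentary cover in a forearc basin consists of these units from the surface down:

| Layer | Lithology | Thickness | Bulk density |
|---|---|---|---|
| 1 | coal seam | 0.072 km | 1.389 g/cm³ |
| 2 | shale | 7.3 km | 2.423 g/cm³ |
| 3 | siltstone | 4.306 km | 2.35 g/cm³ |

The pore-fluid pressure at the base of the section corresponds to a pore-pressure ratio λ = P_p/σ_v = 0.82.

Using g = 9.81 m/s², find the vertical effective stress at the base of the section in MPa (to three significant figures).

Overburden (lithostatic) stress σ_v:
coal seam: 1389 kg/m³ × 9.81 m/s² × 72 m = 9.811×10^5 Pa = 0.9811 MPa
shale: 2423 kg/m³ × 9.81 m/s² × 7300 m = 1.735×10^8 Pa = 173.5 MPa
siltstone: 2350 kg/m³ × 9.81 m/s² × 4306 m = 9.927×10^7 Pa = 99.27 MPa
Total = 0.9811 + 173.5 + 99.27 = 273.77 MPa
Pore pressure P_p = λ·σ_v = 0.82 × 273.8 MPa = 224.5 MPa
Effective stress σ' = σ_v − P_p = 273.8 − 224.5 = 49.278 MPa

49.3 MPa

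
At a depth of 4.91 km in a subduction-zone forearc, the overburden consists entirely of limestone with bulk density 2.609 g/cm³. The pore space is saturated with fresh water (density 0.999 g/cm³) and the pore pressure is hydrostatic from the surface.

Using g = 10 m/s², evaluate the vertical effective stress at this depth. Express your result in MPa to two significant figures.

Overburden (lithostatic) stress σ_v:
limestone: 2609 kg/m³ × 10 m/s² × 4910 m = 1.281×10^8 Pa = 128.1 MPa
Pore pressure P_p = 999 kg/m³ × 10 m/s² × 4910 m = 4.905×10^7 Pa = 49.05 MPa
Effective stress σ' = σ_v − P_p = 128.1 − 49.05 = 79.051 MPa

79 MPa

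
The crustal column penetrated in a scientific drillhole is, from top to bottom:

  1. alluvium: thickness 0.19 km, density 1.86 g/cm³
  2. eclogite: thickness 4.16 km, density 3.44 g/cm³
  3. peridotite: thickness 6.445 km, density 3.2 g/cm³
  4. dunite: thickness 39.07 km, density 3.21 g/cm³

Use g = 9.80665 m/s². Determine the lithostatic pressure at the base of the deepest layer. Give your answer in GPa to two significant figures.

alluvium: 1860 kg/m³ × 9.80665 m/s² × 190 m = 3.466×10^6 Pa = 3.466×10^-3 GPa
eclogite: 3440 kg/m³ × 9.80665 m/s² × 4160 m = 1.403×10^8 Pa = 0.1403 GPa
peridotite: 3200 kg/m³ × 9.80665 m/s² × 6445 m = 2.023×10^8 Pa = 0.2023 GPa
dunite: 3210 kg/m³ × 9.80665 m/s² × 39070 m = 1.230×10^9 Pa = 1.230 GPa
Total = 3.466×10^-3 + 0.1403 + 0.2023 + 1.230 = 1.5760 GPa

1.6 GPa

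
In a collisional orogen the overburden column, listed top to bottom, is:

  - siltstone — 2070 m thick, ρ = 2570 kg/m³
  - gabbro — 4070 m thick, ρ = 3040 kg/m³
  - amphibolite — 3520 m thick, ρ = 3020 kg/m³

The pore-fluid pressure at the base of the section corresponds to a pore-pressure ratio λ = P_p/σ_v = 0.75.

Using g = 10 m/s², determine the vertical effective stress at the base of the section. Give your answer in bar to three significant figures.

708 bar

Overburden (lithostatic) stress σ_v:
siltstone: 2570 kg/m³ × 10 m/s² × 2070 m = 5.320×10^7 Pa = 53.20 MPa
gabbro: 3040 kg/m³ × 10 m/s² × 4070 m = 1.237×10^8 Pa = 123.7 MPa
amphibolite: 3020 kg/m³ × 10 m/s² × 3520 m = 1.063×10^8 Pa = 106.3 MPa
Total = 53.20 + 123.7 + 106.3 = 283.23 MPa
Pore pressure P_p = λ·σ_v = 0.75 × 283.2 MPa = 212.4 MPa
Effective stress σ' = σ_v − P_p = 283.2 − 212.4 = 70.808 MPa = 708.08 bar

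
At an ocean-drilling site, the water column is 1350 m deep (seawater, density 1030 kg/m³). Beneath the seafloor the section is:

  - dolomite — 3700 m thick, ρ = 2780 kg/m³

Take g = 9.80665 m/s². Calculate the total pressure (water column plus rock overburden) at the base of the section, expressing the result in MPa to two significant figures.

110 MPa

seawater: 1030 kg/m³ × 9.80665 m/s² × 1350 m = 1.364×10^7 Pa = 13.64 MPa
dolomite: 2780 kg/m³ × 9.80665 m/s² × 3700 m = 1.009×10^8 Pa = 100.9 MPa
Total = 13.64 + 100.9 = 114.51 MPa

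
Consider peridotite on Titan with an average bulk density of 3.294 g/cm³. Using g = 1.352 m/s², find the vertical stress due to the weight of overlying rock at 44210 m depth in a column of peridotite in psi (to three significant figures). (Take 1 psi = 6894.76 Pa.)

peridotite: 3294 kg/m³ × 1.352 m/s² × 44210 m = 1.969×10^8 Pa = 28556 psi

28600 psi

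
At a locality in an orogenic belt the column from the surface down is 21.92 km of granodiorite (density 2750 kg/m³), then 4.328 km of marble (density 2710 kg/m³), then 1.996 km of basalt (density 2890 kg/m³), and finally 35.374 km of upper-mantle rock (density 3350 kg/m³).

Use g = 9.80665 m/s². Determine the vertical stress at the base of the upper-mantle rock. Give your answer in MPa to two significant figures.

granodiorite: 2750 kg/m³ × 9.80665 m/s² × 21920 m = 5.911×10^8 Pa = 591.1 MPa
marble: 2710 kg/m³ × 9.80665 m/s² × 4328 m = 1.150×10^8 Pa = 115.0 MPa
basalt: 2890 kg/m³ × 9.80665 m/s² × 1996 m = 5.657×10^7 Pa = 56.57 MPa
upper-mantle rock: 3350 kg/m³ × 9.80665 m/s² × 35374 m = 1.162×10^9 Pa = 1162 MPa
Total = 591.1 + 115.0 + 56.57 + 1162 = 1924.9 MPa

1900 MPa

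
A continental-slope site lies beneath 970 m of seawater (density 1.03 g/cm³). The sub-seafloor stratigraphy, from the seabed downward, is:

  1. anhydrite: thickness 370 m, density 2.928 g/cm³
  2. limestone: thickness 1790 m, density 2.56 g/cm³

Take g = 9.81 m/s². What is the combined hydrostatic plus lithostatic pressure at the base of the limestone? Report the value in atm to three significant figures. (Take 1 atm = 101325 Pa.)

645 atm

seawater: 1030 kg/m³ × 9.81 m/s² × 970 m = 9.801×10^6 Pa = 96.73 atm
anhydrite: 2928 kg/m³ × 9.81 m/s² × 370 m = 1.063×10^7 Pa = 104.9 atm
limestone: 2560 kg/m³ × 9.81 m/s² × 1790 m = 4.495×10^7 Pa = 443.7 atm
Total = 96.73 + 104.9 + 443.7 = 645.27 atm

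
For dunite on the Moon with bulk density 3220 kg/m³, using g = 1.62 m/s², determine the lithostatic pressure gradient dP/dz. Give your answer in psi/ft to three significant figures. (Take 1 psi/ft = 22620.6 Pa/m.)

0.231 psi/ft

dP/dz = ρg = 3220 kg/m³ × 1.62 m/s² = 5216.4 Pa/m
= 5216.4 Pa/m × (1 psi/ft / 22621 Pa/m) = 0.23060 psi/ft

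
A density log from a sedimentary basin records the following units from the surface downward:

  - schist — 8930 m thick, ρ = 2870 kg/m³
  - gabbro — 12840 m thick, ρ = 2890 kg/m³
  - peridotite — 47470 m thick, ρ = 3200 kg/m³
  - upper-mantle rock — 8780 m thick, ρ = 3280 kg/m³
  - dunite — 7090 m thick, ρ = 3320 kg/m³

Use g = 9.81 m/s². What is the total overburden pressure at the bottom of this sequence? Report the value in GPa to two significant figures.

schist: 2870 kg/m³ × 9.81 m/s² × 8930 m = 2.514×10^8 Pa = 0.2514 GPa
gabbro: 2890 kg/m³ × 9.81 m/s² × 12840 m = 3.640×10^8 Pa = 0.3640 GPa
peridotite: 3200 kg/m³ × 9.81 m/s² × 47470 m = 1.490×10^9 Pa = 1.490 GPa
upper-mantle rock: 3280 kg/m³ × 9.81 m/s² × 8780 m = 2.825×10^8 Pa = 0.2825 GPa
dunite: 3320 kg/m³ × 9.81 m/s² × 7090 m = 2.309×10^8 Pa = 0.2309 GPa
Total = 0.2514 + 0.3640 + 1.490 + 0.2825 + 0.2309 = 2.6191 GPa

2.6 GPa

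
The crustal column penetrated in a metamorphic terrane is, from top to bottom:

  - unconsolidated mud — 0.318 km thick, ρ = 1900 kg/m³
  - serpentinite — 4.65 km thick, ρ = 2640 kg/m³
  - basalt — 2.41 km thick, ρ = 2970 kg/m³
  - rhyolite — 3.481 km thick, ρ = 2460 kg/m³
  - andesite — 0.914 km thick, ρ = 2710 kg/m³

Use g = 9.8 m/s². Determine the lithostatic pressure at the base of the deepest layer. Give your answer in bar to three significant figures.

unconsolidated mud: 1900 kg/m³ × 9.8 m/s² × 318 m = 5.921×10^6 Pa = 59.21 bar
serpentinite: 2640 kg/m³ × 9.8 m/s² × 4650 m = 1.203×10^8 Pa = 1203 bar
basalt: 2970 kg/m³ × 9.8 m/s² × 2410 m = 7.015×10^7 Pa = 701.5 bar
rhyolite: 2460 kg/m³ × 9.8 m/s² × 3481 m = 8.392×10^7 Pa = 839.2 bar
andesite: 2710 kg/m³ × 9.8 m/s² × 914 m = 2.427×10^7 Pa = 242.7 bar
Total = 59.21 + 1203 + 701.5 + 839.2 + 242.7 = 3045.7 bar

3050 bar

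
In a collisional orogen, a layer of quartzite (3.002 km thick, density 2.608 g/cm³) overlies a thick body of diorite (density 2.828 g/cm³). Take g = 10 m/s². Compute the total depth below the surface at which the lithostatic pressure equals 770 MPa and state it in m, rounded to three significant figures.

Pressure at base of upper layers: 2608×10×3002 = 7.829×10^7 Pa = 78.29 MPa
Remaining pressure to be supplied by diorite: 7.700×10^8 − 7.829×10^7 = 6.917×10^8 Pa
Additional depth in diorite = 6.917×10^8 Pa / (2828 kg/m³ × 10 m/s²) = 24459 m
Total depth = 3002 m + 24459 m = 27461 m

27500 m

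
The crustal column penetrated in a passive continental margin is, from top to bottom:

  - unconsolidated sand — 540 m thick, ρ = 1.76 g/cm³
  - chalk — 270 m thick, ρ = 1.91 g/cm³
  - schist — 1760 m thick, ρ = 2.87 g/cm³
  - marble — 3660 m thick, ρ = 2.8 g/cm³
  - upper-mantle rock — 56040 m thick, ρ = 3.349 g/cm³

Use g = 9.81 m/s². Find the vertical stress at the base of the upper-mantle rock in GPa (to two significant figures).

2.0 GPa

unconsolidated sand: 1760 kg/m³ × 9.81 m/s² × 540 m = 9.323×10^6 Pa = 9.323×10^-3 GPa
chalk: 1910 kg/m³ × 9.81 m/s² × 270 m = 5.059×10^6 Pa = 5.059×10^-3 GPa
schist: 2870 kg/m³ × 9.81 m/s² × 1760 m = 4.955×10^7 Pa = 0.04955 GPa
marble: 2800 kg/m³ × 9.81 m/s² × 3660 m = 1.005×10^8 Pa = 0.1005 GPa
upper-mantle rock: 3349 kg/m³ × 9.81 m/s² × 56040 m = 1.841×10^9 Pa = 1.841 GPa
Total = 9.323×10^-3 + 5.059×10^-3 + 0.04955 + 0.1005 + 1.841 = 2.0056 GPa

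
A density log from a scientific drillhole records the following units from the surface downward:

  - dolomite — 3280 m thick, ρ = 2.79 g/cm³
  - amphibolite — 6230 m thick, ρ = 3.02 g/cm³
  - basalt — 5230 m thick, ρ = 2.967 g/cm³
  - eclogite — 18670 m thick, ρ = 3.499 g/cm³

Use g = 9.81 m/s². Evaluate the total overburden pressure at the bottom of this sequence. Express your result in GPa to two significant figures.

dolomite: 2790 kg/m³ × 9.81 m/s² × 3280 m = 8.977×10^7 Pa = 0.08977 GPa
amphibolite: 3020 kg/m³ × 9.81 m/s² × 6230 m = 1.846×10^8 Pa = 0.1846 GPa
basalt: 2967 kg/m³ × 9.81 m/s² × 5230 m = 1.522×10^8 Pa = 0.1522 GPa
eclogite: 3499 kg/m³ × 9.81 m/s² × 18670 m = 6.409×10^8 Pa = 0.6409 GPa
Total = 0.08977 + 0.1846 + 0.1522 + 0.6409 = 1.0674 GPa

1.1 GPa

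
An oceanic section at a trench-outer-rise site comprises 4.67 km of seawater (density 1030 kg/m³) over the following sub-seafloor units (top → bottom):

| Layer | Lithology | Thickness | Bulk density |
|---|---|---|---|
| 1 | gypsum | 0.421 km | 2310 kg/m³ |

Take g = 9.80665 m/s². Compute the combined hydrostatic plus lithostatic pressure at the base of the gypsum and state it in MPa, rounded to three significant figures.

seawater: 1030 kg/m³ × 9.80665 m/s² × 4670 m = 4.717×10^7 Pa = 47.17 MPa
gypsum: 2310 kg/m³ × 9.80665 m/s² × 421 m = 9.537×10^6 Pa = 9.537 MPa
Total = 47.17 + 9.537 = 56.708 MPa

56.7 MPa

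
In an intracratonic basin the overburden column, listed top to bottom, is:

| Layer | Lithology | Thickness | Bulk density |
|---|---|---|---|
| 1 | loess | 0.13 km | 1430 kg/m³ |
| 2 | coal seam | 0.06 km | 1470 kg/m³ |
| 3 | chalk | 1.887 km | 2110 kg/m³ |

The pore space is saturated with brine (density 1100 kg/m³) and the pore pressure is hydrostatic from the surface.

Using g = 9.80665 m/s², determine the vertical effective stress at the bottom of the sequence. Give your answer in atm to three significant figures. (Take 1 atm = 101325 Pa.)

191 atm

Overburden (lithostatic) stress σ_v:
loess: 1430 kg/m³ × 9.80665 m/s² × 130 m = 1.823×10^6 Pa = 1.823 MPa
coal seam: 1470 kg/m³ × 9.80665 m/s² × 60 m = 8.649×10^5 Pa = 0.8649 MPa
chalk: 2110 kg/m³ × 9.80665 m/s² × 1887 m = 3.905×10^7 Pa = 39.05 MPa
Total = 1.823 + 0.8649 + 39.05 = 41.734 MPa
Pore pressure P_p = 1100 kg/m³ × 9.80665 m/s² × 2077 m = 2.241×10^7 Pa = 22.41 MPa
Effective stress σ' = σ_v − P_p = 41.73 − 22.41 = 19.329 MPa = 190.76 atm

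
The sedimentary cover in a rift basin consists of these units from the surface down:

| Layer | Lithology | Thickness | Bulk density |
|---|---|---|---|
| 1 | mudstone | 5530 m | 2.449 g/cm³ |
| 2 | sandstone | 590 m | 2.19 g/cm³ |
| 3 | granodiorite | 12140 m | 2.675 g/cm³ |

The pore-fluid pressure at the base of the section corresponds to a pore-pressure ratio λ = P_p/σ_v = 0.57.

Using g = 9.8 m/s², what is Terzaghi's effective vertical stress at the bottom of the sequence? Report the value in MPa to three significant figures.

199 MPa

Overburden (lithostatic) stress σ_v:
mudstone: 2449 kg/m³ × 9.8 m/s² × 5530 m = 1.327×10^8 Pa = 132.7 MPa
sandstone: 2190 kg/m³ × 9.8 m/s² × 590 m = 1.266×10^7 Pa = 12.66 MPa
granodiorite: 2675 kg/m³ × 9.8 m/s² × 12140 m = 3.183×10^8 Pa = 318.3 MPa
Total = 132.7 + 12.66 + 318.3 = 463.63 MPa
Pore pressure P_p = λ·σ_v = 0.57 × 463.6 MPa = 264.3 MPa
Effective stress σ' = σ_v − P_p = 463.6 − 264.3 = 199.36 MPa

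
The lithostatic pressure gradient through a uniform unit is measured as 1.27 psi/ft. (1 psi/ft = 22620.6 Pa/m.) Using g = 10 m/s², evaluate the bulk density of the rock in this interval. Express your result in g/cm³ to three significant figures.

2.87 g/cm³

ρ = (dP/dz)/g = 1.27 psi/ft / 10 m/s² = 28728 Pa/m / 10 m/s² = 2872.8 kg/m³
= 2.873 g/cm³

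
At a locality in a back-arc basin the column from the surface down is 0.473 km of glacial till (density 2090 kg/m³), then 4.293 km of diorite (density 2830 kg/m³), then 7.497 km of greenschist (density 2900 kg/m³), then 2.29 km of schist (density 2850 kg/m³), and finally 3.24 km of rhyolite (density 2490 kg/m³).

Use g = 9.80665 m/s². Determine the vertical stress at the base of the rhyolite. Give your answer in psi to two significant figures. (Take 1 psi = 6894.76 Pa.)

70000 psi

glacial till: 2090 kg/m³ × 9.80665 m/s² × 473 m = 9.695×10^6 Pa = 1406 psi
diorite: 2830 kg/m³ × 9.80665 m/s² × 4293 m = 1.191×10^8 Pa = 17280 psi
greenschist: 2900 kg/m³ × 9.80665 m/s² × 7497 m = 2.132×10^8 Pa = 30923 psi
schist: 2850 kg/m³ × 9.80665 m/s² × 2290 m = 6.400×10^7 Pa = 9283 psi
rhyolite: 2490 kg/m³ × 9.80665 m/s² × 3240 m = 7.912×10^7 Pa = 11475 psi
Total = 1406 + 17280 + 30923 + 9283 + 11475 = 70367 psi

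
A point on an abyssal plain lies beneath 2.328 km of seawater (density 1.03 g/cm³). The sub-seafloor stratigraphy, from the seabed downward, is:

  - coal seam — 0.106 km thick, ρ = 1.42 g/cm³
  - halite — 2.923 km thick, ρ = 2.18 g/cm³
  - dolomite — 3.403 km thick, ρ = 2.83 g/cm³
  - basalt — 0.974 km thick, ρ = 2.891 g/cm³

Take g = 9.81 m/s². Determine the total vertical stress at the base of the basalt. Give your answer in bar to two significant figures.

2100 bar

seawater: 1030 kg/m³ × 9.81 m/s² × 2328 m = 2.352×10^7 Pa = 235.2 bar
coal seam: 1420 kg/m³ × 9.81 m/s² × 106 m = 1.477×10^6 Pa = 14.77 bar
halite: 2180 kg/m³ × 9.81 m/s² × 2923 m = 6.251×10^7 Pa = 625.1 bar
dolomite: 2830 kg/m³ × 9.81 m/s² × 3403 m = 9.448×10^7 Pa = 944.8 bar
basalt: 2891 kg/m³ × 9.81 m/s² × 974 m = 2.762×10^7 Pa = 276.2 bar
Total = 235.2 + 14.77 + 625.1 + 944.8 + 276.2 = 2096.1 bar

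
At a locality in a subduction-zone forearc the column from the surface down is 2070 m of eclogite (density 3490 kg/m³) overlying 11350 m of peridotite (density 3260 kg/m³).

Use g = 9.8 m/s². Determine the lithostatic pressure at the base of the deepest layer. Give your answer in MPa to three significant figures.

eclogite: 3490 kg/m³ × 9.8 m/s² × 2070 m = 7.080×10^7 Pa = 70.80 MPa
peridotite: 3260 kg/m³ × 9.8 m/s² × 11350 m = 3.626×10^8 Pa = 362.6 MPa
Total = 70.80 + 362.6 = 433.41 MPa

433 MPa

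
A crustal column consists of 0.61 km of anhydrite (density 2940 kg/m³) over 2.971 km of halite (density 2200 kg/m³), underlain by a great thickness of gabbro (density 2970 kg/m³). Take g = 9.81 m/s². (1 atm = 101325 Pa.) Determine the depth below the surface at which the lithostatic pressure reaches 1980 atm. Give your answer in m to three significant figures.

7660 m

Pressure at base of upper layers: 2940×9.81×610 + 2200×9.81×2971 = 8.171×10^7 Pa = 806.4 atm
Remaining pressure to be supplied by gabbro: 2.006×10^8 − 8.171×10^7 = 1.189×10^8 Pa
Additional depth in gabbro = 1.189×10^8 Pa / (2970 kg/m³ × 9.81 m/s²) = 4081.3 m
Total depth = 3581 m + 4081.3 m = 7662.3 m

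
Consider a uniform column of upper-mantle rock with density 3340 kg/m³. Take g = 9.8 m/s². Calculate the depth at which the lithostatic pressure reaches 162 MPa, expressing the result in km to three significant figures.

4.95 km

h = P/(ρg) = 162 MPa / (3340 kg/m³ × 9.8 m/s²) = 1.620×10^8 Pa / 32732 Pa/m = 4949.3 m
= 4.9493 km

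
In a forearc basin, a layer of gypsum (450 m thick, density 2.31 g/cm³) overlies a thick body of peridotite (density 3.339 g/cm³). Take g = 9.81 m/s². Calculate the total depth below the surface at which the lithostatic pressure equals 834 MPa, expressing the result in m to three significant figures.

25600 m

Pressure at base of upper layers: 2310×9.81×450 = 1.020×10^7 Pa = 10.20 MPa
Remaining pressure to be supplied by peridotite: 8.340×10^8 − 1.020×10^7 = 8.238×10^8 Pa
Additional depth in peridotite = 8.238×10^8 Pa / (3339 kg/m³ × 9.81 m/s²) = 25150 m
Total depth = 450 m + 25150 m = 25600 m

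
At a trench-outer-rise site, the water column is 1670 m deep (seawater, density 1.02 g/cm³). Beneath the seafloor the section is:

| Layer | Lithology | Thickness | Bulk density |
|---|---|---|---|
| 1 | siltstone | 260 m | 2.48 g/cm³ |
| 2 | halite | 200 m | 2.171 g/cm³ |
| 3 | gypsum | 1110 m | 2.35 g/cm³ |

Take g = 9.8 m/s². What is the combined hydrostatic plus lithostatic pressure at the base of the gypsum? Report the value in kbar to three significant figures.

0.528 kbar

seawater: 1020 kg/m³ × 9.8 m/s² × 1670 m = 1.669×10^7 Pa = 0.1669 kbar
siltstone: 2480 kg/m³ × 9.8 m/s² × 260 m = 6.319×10^6 Pa = 0.06319 kbar
halite: 2171 kg/m³ × 9.8 m/s² × 200 m = 4.255×10^6 Pa = 0.04255 kbar
gypsum: 2350 kg/m³ × 9.8 m/s² × 1110 m = 2.556×10^7 Pa = 0.2556 kbar
Total = 0.1669 + 0.06319 + 0.04255 + 0.2556 = 0.52831 kbar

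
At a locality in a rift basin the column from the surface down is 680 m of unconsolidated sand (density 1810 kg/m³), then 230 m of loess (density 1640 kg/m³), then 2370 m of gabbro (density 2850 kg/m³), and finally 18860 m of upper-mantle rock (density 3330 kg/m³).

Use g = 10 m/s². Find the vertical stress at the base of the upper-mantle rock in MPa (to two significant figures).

unconsolidated sand: 1810 kg/m³ × 10 m/s² × 680 m = 1.231×10^7 Pa = 12.31 MPa
loess: 1640 kg/m³ × 10 m/s² × 230 m = 3.772×10^6 Pa = 3.772 MPa
gabbro: 2850 kg/m³ × 10 m/s² × 2370 m = 6.755×10^7 Pa = 67.55 MPa
upper-mantle rock: 3330 kg/m³ × 10 m/s² × 18860 m = 6.280×10^8 Pa = 628.0 MPa
Total = 12.31 + 3.772 + 67.55 + 628.0 = 711.66 MPa

710 MPa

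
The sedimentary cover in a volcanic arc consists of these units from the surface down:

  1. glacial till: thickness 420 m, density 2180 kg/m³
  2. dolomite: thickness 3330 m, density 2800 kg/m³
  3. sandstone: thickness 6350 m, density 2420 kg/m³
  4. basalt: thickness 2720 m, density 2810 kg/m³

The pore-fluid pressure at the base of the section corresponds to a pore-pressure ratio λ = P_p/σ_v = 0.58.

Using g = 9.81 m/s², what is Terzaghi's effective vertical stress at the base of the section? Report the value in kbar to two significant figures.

Overburden (lithostatic) stress σ_v:
glacial till: 2180 kg/m³ × 9.81 m/s² × 420 m = 8.982×10^6 Pa = 8.982 MPa
dolomite: 2800 kg/m³ × 9.81 m/s² × 3330 m = 9.147×10^7 Pa = 91.47 MPa
sandstone: 2420 kg/m³ × 9.81 m/s² × 6350 m = 1.508×10^8 Pa = 150.8 MPa
basalt: 2810 kg/m³ × 9.81 m/s² × 2720 m = 7.498×10^7 Pa = 74.98 MPa
Total = 8.982 + 91.47 + 150.8 + 74.98 = 326.18 MPa
Pore pressure P_p = λ·σ_v = 0.58 × 326.2 MPa = 189.2 MPa
Effective stress σ' = σ_v − P_p = 326.2 − 189.2 = 137.00 MPa = 1.3700 kbar

1.4 kbar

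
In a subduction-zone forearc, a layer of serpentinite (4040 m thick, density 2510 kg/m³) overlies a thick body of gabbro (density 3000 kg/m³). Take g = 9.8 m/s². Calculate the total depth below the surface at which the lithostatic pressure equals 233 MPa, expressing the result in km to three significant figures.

Pressure at base of upper layers: 2510×9.8×4040 = 9.938×10^7 Pa = 99.38 MPa
Remaining pressure to be supplied by gabbro: 2.330×10^8 − 9.938×10^7 = 1.336×10^8 Pa
Additional depth in gabbro = 1.336×10^8 Pa / (3000 kg/m³ × 9.8 m/s²) = 4545.0 m
Total depth = 4040 m + 4545.0 m = 8585.0 m
= 8.5850 km

8.59 km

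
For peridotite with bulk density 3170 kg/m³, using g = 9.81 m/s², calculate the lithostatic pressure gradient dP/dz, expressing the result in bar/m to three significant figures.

dP/dz = ρg = 3170 kg/m³ × 9.81 m/s² = 31098 Pa/m
= 31098 Pa/m × (1 bar/m / 1.0000×10^5 Pa/m) = 0.31098 bar/m

0.311 bar/m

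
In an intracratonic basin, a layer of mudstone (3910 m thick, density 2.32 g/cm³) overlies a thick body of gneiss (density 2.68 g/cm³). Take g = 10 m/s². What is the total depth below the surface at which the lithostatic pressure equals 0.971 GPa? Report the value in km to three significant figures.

Pressure at base of upper layers: 2320×10×3910 = 9.071×10^7 Pa = 0.09071 GPa
Remaining pressure to be supplied by gneiss: 9.710×10^8 − 9.071×10^7 = 8.803×10^8 Pa
Additional depth in gneiss = 8.803×10^8 Pa / (2680 kg/m³ × 10 m/s²) = 32847 m
Total depth = 3910 m + 32847 m = 36757 m
= 36.757 km

36.8 km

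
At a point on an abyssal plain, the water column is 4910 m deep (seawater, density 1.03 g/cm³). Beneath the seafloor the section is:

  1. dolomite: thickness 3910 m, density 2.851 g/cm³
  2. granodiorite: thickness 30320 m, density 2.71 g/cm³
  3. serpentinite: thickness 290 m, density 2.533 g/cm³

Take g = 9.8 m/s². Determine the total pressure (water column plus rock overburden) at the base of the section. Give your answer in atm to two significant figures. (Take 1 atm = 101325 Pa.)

seawater: 1030 kg/m³ × 9.8 m/s² × 4910 m = 4.956×10^7 Pa = 489.1 atm
dolomite: 2851 kg/m³ × 9.8 m/s² × 3910 m = 1.092×10^8 Pa = 1078 atm
granodiorite: 2710 kg/m³ × 9.8 m/s² × 30320 m = 8.052×10^8 Pa = 7947 atm
serpentinite: 2533 kg/m³ × 9.8 m/s² × 290 m = 7.199×10^6 Pa = 71.05 atm
Total = 489.1 + 1078 + 7947 + 71.05 = 9585.4 atm

9600 atm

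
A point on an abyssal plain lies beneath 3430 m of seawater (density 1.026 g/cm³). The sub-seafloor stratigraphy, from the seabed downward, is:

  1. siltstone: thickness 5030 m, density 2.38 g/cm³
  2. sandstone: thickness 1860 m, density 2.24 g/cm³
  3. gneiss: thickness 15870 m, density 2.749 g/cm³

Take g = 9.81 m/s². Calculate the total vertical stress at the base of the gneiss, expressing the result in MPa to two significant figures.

620 MPa

seawater: 1026 kg/m³ × 9.81 m/s² × 3430 m = 3.452×10^7 Pa = 34.52 MPa
siltstone: 2380 kg/m³ × 9.81 m/s² × 5030 m = 1.174×10^8 Pa = 117.4 MPa
sandstone: 2240 kg/m³ × 9.81 m/s² × 1860 m = 4.087×10^7 Pa = 40.87 MPa
gneiss: 2749 kg/m³ × 9.81 m/s² × 15870 m = 4.280×10^8 Pa = 428.0 MPa
Total = 34.52 + 117.4 + 40.87 + 428.0 = 620.81 MPa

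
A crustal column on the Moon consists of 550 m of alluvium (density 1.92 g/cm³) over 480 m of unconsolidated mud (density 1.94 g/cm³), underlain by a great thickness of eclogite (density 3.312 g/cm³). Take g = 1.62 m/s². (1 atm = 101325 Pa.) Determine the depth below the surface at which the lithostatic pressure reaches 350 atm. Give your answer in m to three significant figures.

7040 m

Pressure at base of upper layers: 1920×1.62×550 + 1940×1.62×480 = 3.219×10^6 Pa = 31.77 atm
Remaining pressure to be supplied by eclogite: 3.546×10^7 − 3.219×10^6 = 3.224×10^7 Pa
Additional depth in eclogite = 3.224×10^7 Pa / (3312 kg/m³ × 1.62 m/s²) = 6009.7 m
Total depth = 1030 m + 6009.7 m = 7039.7 m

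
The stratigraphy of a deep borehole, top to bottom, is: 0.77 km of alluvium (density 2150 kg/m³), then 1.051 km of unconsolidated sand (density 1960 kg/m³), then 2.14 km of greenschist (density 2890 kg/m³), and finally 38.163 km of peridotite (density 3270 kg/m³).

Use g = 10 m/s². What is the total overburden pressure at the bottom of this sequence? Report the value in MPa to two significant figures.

alluvium: 2150 kg/m³ × 10 m/s² × 770 m = 1.655×10^7 Pa = 16.55 MPa
unconsolidated sand: 1960 kg/m³ × 10 m/s² × 1051 m = 2.060×10^7 Pa = 20.60 MPa
greenschist: 2890 kg/m³ × 10 m/s² × 2140 m = 6.185×10^7 Pa = 61.85 MPa
peridotite: 3270 kg/m³ × 10 m/s² × 38163 m = 1.248×10^9 Pa = 1248 MPa
Total = 16.55 + 20.60 + 61.85 + 1248 = 1346.9 MPa

1300 MPa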